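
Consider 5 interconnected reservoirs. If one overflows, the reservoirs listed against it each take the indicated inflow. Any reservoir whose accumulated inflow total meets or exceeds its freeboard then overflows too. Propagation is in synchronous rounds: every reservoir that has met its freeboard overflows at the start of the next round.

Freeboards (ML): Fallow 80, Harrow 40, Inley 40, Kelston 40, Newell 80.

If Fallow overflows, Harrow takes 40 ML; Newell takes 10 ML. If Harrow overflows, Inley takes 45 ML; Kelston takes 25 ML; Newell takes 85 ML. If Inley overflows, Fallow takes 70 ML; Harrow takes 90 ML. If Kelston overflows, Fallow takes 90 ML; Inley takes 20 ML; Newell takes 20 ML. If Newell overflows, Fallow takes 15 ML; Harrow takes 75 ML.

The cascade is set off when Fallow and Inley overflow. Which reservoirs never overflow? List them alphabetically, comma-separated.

Round 1 — Fallow, Inley overflow (initial).
  Harrow: +40+90 → 130 ≥ 40
  Newell: +10 → 10 < 80
Round 2 — Harrow overflows.
  Kelston: +25 → 25 < 40
  Newell: +85 → 95 ≥ 80
Round 3 — Newell overflows.
No further overflows.

Kelston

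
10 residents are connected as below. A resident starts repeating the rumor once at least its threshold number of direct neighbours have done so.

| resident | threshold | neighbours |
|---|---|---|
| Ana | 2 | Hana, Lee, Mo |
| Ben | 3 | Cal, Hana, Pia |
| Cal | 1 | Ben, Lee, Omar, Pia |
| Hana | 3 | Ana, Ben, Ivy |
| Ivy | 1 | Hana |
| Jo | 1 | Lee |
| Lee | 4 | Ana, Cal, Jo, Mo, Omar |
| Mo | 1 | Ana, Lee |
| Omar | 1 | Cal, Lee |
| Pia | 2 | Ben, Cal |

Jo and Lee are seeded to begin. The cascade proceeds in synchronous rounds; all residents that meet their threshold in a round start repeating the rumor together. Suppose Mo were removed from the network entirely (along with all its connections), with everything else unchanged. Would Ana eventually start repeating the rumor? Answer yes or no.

no

With Mo removed:
Round 1 — Jo, Lee start repeating the rumor (initial).
Round 2 — checking thresholds:
  Ana: 1 of 2 neighbours < 2, not yet.
  Cal: 1 of 4 neighbours ≥ 1, starts repeating the rumor.
  Omar: 1 of 2 neighbours ≥ 1, starts repeating the rumor.
Round 3 — no new spreads; cascade stops.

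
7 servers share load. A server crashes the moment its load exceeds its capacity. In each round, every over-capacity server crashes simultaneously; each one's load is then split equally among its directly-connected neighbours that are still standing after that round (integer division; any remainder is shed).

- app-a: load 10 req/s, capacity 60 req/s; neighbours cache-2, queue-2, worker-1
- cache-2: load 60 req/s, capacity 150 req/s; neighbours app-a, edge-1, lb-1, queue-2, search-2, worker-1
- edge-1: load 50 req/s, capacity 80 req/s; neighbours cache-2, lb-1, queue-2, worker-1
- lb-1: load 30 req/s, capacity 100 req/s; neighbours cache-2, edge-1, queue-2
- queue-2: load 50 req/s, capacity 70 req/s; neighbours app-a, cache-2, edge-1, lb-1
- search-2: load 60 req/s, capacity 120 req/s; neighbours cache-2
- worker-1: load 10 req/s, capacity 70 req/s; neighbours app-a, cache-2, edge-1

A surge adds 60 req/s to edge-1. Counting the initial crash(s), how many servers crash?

2

Round 1 — edge-1 at 110 > 80. edge-1 crashes.
  edge-1 sheds 110 req/s to cache-2, lb-1, queue-2, worker-1: 27 each (2 lost).
    cache-2: 60+27 = 87 ≤ 150
    lb-1: 30+27 = 57 ≤ 100
    queue-2: 50+27 = 77 > 70
    worker-1: 10+27 = 37 ≤ 70
Round 2 — queue-2 crashes.
  queue-2 sheds 77 req/s to app-a, cache-2, lb-1: 25 each (2 lost).
    app-a: 10+25 = 35 ≤ 60
    cache-2: 87+25 = 112 ≤ 150
    lb-1: 57+25 = 82 ≤ 100
No further crashes.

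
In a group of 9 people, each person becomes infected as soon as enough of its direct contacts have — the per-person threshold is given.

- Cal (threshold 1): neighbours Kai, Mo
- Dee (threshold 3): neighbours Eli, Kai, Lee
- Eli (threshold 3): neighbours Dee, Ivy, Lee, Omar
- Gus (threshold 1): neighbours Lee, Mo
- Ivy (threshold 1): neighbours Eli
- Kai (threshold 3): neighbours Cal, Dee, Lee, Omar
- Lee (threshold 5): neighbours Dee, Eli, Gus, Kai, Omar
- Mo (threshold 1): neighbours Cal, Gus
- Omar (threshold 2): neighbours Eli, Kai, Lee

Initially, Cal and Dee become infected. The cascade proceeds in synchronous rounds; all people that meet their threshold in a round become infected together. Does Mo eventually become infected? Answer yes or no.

Round 1 — Cal, Dee become infected (initial).
Round 2 — checking thresholds:
  Eli: 1 of 4 neighbours < 3, holds.
  Kai: 2 of 4 neighbours < 3, holds.
  Lee: 1 of 5 neighbours < 5, holds.
  Mo: 1 of 2 neighbours ≥ 1, becomes infected.
Round 3 — checking thresholds:
  Eli: 1 of 4 neighbours < 3, holds.
  Gus: 1 of 2 neighbours ≥ 1, becomes infected.
  Kai: 2 of 4 neighbours < 3, holds.
  Lee: 1 of 5 neighbours < 5, holds.
Round 4 — no new infections; cascade stops.

yes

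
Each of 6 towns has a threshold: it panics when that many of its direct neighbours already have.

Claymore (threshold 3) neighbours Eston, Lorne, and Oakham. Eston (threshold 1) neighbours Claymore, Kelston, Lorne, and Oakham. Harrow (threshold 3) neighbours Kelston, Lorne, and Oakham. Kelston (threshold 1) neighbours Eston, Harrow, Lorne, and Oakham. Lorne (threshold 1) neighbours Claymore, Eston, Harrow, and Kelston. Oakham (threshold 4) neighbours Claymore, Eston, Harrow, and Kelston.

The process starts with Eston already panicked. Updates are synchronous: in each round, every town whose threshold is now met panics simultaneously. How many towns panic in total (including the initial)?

3

Round 1 — Eston panics (initial).
Round 2 — checking thresholds:
  Claymore: 1 of 3 neighbours < 3, holds.
  Kelston: 1 of 4 neighbours ≥ 1, panics.
  Lorne: 1 of 4 neighbours ≥ 1, panics.
  Oakham: 1 of 4 neighbours < 4, holds.
Round 3 — no new panics; cascade stops.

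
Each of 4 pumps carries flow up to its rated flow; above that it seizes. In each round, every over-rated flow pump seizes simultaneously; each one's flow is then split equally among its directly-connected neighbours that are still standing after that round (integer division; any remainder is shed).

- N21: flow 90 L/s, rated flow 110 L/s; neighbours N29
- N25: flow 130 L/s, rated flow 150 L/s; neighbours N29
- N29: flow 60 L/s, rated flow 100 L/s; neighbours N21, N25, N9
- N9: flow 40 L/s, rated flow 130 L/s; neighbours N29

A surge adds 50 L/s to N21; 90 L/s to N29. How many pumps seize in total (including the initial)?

Round 1 — N21 at 140 > 110; N29 at 150 > 100. N21, N29 seize.
  N21 sheds 140 L/s: no online neighbours, lost.
  N29 sheds 150 L/s to N25, N9: 75 each.
    N25: 130+75 = 205 > 150
    N9: 40+75 = 115 ≤ 130
Round 2 — N25 seizes.
  N25 sheds 205 L/s: no online neighbours, lost.
No further seizures.

3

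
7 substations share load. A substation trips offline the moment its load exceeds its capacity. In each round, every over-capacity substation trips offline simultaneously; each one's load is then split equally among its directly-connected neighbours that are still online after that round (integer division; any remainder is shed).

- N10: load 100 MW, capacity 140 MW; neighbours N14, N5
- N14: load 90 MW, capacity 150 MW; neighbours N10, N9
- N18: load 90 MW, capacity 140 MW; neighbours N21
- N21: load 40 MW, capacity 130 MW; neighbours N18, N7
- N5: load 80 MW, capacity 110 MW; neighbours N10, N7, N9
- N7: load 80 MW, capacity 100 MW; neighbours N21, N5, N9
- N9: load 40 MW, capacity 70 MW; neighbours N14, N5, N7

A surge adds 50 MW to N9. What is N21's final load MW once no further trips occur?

Round 1 — N9 at 90 > 70. N9 trips offline.
  N9 sheds 90 MW to N14, N5, N7: 30 each.
    N14: 90+30 = 120 ≤ 150
    N5: 80+30 = 110 ≤ 110
    N7: 80+30 = 110 > 100
Round 2 — N7 trips offline.
  N7 sheds 110 MW to N21, N5: 55 each.
    N21: 40+55 = 95 ≤ 130
    N5: 110+55 = 165 > 110
Round 3 — N5 trips offline.
  N5 sheds 165 MW to N10: 165 each.
    N10: 100+165 = 265 > 140
Round 4 — N10 trips offline.
  N10 sheds 265 MW to N14: 265 each.
    N14: 120+265 = 385 > 150
Round 5 — N14 trips offline.
  N14 sheds 385 MW: no online neighbours, lost.
No further trips.

95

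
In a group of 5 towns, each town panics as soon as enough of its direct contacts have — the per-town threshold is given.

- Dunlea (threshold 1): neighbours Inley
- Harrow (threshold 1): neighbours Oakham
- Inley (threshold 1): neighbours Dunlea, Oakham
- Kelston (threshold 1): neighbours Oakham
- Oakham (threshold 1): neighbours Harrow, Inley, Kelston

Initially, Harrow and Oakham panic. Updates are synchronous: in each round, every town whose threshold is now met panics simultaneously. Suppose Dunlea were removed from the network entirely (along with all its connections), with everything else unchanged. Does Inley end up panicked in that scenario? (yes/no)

With Dunlea removed:
Round 1 — Harrow, Oakham panic (initial).
Round 2 — checking thresholds:
  Inley: 1 of 1 neighbours ≥ 1, panics.
  Kelston: 1 of 1 neighbours ≥ 1, panics.
Round 3 — no new panics; cascade stops.

yes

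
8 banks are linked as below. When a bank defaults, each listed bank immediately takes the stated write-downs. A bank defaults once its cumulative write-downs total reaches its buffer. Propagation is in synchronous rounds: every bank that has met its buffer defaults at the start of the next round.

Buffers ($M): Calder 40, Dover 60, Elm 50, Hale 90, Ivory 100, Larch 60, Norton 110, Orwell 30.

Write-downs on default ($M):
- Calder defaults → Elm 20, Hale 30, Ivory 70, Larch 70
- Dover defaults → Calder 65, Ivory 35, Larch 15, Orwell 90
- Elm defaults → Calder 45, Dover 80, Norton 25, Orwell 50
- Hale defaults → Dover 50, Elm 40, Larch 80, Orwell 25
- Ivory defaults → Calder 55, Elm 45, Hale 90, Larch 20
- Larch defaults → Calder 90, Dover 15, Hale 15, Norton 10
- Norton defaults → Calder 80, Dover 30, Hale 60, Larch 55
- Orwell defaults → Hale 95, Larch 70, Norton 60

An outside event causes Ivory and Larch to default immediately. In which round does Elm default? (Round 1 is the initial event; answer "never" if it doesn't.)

Round 1 — Ivory, Larch default (initial).
  Calder: +55+90 → 145 ≥ 40
  Dover: +15 → 15 < 60
  Elm: +45 → 45 < 50
  Hale: +90+15 → 105 ≥ 90
  Norton: +10 → 10 < 110
Round 2 — Calder, Hale default.
  Dover: +50 → 65 ≥ 60
  Elm: +20+40 → 105 ≥ 50
  Orwell: +25 → 25 < 30
Round 3 — Dover, Elm default.
  Norton: +25 → 35 < 110
  Orwell: +90+50 → 165 ≥ 30
Round 4 — Orwell defaults.
  Norton: +60 → 95 < 110
No further defaults.

3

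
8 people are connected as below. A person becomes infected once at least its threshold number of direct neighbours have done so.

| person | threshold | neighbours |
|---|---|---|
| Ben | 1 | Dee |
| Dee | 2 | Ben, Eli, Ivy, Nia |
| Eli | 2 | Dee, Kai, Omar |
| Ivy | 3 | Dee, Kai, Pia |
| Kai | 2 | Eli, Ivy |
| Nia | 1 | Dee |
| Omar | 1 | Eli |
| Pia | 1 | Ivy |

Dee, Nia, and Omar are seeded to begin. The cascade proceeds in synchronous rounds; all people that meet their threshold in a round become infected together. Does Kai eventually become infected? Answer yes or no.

no

Round 1 — Dee, Nia, Omar become infected (initial).
Round 2 — checking thresholds:
  Ben: 1 of 1 neighbours ≥ 1, becomes infected.
  Eli: 2 of 3 neighbours ≥ 2, becomes infected.
  Ivy: 1 of 3 neighbours < 3, below threshold.
Round 3 — no new infections; cascade stops.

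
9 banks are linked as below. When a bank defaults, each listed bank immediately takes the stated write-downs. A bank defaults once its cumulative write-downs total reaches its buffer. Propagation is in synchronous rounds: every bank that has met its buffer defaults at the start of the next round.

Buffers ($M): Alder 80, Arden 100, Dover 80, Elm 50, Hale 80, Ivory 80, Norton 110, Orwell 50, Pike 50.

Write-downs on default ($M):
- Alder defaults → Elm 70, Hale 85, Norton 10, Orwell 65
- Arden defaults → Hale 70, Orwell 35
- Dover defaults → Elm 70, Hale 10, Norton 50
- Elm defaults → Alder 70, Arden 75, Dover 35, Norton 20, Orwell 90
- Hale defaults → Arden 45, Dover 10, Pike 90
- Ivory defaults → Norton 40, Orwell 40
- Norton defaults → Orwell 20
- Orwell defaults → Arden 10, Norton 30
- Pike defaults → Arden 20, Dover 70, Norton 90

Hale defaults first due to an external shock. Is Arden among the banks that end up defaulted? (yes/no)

Round 1 — Hale defaults (initial).
  Arden: +45 → 45 < 100
  Dover: +10 → 10 < 80
  Pike: +90 → 90 ≥ 50
Round 2 — Pike defaults.
  Arden: +20 → 65 < 100
  Dover: +70 → 80 ≥ 80
  Norton: +90 → 90 < 110
Round 3 — Dover defaults.
  Elm: +70 → 70 ≥ 50
  Norton: +50 → 140 ≥ 110
Round 4 — Elm, Norton default.
  Alder: +70 → 70 < 80
  Arden: +75 → 140 ≥ 100
  Orwell: +90+20 → 110 ≥ 50
Round 5 — Arden, Orwell default.
No further defaults.

yes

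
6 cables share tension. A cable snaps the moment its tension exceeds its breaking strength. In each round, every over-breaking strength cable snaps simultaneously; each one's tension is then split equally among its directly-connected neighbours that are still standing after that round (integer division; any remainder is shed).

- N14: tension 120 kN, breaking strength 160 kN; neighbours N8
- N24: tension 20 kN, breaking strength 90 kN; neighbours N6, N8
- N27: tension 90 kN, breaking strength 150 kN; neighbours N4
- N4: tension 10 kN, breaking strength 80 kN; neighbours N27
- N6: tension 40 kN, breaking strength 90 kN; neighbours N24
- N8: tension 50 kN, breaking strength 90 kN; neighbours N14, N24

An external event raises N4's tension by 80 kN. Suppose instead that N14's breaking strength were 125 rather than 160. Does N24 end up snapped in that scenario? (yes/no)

no

With N14's breaking strength at 125:
Round 1 — N4 at 90 > 80. N4 snaps.
  N4 sheds 90 kN to N27: 90 each.
    N27: 90+90 = 180 > 150
Round 2 — N27 snaps.
  N27 sheds 180 kN: no online neighbours, lost.
No further breaks.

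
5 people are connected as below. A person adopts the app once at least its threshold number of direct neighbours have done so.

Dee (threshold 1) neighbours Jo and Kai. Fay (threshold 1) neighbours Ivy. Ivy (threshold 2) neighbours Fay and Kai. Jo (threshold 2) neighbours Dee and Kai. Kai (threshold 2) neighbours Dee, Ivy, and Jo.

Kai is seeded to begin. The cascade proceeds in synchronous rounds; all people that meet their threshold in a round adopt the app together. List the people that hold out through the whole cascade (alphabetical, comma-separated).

Fay, Ivy

Round 1 — Kai adopts the app (initial).
Round 2 — checking thresholds:
  Dee: 1 of 2 neighbours ≥ 1, adopts the app.
  Ivy: 1 of 2 neighbours < 2, not yet.
  Jo: 1 of 2 neighbours < 2, not yet.
Round 3 — checking thresholds:
  Ivy: 1 of 2 neighbours < 2, not yet.
  Jo: 2 of 2 neighbours ≥ 2, adopts the app.
Round 4 — no new adoptions; cascade stops.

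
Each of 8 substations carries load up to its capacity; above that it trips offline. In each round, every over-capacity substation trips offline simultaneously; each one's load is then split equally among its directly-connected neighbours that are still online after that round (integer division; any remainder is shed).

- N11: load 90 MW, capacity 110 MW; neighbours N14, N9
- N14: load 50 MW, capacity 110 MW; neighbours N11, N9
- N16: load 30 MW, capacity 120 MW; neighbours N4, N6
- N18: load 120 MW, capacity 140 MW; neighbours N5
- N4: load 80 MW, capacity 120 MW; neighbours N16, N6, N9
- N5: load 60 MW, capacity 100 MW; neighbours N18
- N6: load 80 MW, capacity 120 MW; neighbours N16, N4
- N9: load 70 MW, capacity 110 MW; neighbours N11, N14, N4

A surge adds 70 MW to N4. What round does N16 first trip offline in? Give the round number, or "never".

Round 1 — N4 at 150 > 120. N4 trips offline.
  N4 sheds 150 MW to N16, N6, N9: 50 each.
    N16: 30+50 = 80 ≤ 120
    N6: 80+50 = 130 > 120
    N9: 70+50 = 120 > 110
Round 2 — N6, N9 trip offline.
  N6 sheds 130 MW to N16: 130 each.
    N16: 80+130 = 210 > 120
  N9 sheds 120 MW to N11, N14: 60 each.
    N11: 90+60 = 150 > 110
    N14: 50+60 = 110 ≤ 110
Round 3 — N11, N16 trip offline.
  N11 sheds 150 MW to N14: 150 each.
    N14: 110+150 = 260 > 110
  N16 sheds 210 MW: no online neighbours, lost.
Round 4 — N14 trips offline.
  N14 sheds 260 MW: no online neighbours, lost.
No further trips.

3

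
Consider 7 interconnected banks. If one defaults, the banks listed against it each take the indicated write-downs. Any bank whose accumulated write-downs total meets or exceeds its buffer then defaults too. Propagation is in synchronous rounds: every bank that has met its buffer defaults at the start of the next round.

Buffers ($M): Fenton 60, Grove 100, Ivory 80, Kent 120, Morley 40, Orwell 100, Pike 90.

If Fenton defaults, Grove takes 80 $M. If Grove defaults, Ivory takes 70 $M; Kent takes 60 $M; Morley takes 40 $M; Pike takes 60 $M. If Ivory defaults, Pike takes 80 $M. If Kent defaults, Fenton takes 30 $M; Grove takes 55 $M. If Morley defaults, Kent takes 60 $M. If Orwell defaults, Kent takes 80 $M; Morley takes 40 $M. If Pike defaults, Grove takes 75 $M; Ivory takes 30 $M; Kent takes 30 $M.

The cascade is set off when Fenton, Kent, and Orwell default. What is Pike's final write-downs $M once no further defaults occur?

Round 1 — Fenton, Kent, Orwell default (initial).
  Grove: +80+55 → 135 ≥ 100
  Morley: +40 → 40 ≥ 40
Round 2 — Grove, Morley default.
  Ivory: +70 → 70 < 80
  Pike: +60 → 60 < 90
No further defaults.

60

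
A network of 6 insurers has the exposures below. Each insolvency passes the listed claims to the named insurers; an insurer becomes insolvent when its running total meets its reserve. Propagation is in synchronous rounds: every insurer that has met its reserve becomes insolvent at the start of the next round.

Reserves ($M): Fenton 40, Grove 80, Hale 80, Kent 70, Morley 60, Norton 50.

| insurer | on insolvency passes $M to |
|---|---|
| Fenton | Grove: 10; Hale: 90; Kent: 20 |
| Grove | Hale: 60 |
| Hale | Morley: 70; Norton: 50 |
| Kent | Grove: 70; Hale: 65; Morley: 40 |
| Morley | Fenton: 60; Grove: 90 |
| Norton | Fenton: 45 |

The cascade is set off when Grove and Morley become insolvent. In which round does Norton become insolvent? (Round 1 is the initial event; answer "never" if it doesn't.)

Round 1 — Grove, Morley become insolvent (initial).
  Fenton: +60 → 60 ≥ 40
  Hale: +60 → 60 < 80
Round 2 — Fenton becomes insolvent.
  Hale: +90 → 150 ≥ 80
  Kent: +20 → 20 < 70
Round 3 — Hale becomes insolvent.
  Norton: +50 → 50 ≥ 50
Round 4 — Norton becomes insolvent.
No further insolvencies.

4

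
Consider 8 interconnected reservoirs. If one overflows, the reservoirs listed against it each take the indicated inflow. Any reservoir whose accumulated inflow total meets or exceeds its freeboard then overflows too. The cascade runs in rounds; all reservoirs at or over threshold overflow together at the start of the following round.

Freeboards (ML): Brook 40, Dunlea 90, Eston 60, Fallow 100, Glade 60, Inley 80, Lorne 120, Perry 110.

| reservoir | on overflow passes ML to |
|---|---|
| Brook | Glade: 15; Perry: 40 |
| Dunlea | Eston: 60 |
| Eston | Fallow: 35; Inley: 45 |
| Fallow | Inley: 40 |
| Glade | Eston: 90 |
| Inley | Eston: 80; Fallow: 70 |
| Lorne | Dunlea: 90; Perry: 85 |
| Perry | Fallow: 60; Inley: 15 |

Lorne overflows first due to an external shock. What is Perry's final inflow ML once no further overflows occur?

85

Round 1 — Lorne overflows (initial).
  Dunlea: +90 → 90 ≥ 90
  Perry: +85 → 85 < 110
Round 2 — Dunlea overflows.
  Eston: +60 → 60 ≥ 60
Round 3 — Eston overflows.
  Fallow: +35 → 35 < 100
  Inley: +45 → 45 < 80
No further overflows.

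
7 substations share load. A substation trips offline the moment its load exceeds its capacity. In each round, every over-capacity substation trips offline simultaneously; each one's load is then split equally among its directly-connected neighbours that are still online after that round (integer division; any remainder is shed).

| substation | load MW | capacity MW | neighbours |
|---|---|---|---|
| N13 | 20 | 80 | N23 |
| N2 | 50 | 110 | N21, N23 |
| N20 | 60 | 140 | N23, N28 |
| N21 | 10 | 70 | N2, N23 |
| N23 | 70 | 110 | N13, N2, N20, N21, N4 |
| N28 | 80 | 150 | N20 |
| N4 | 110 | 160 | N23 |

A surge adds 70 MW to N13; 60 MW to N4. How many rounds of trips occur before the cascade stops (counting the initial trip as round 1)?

Round 1 — N13 at 90 > 80; N4 at 170 > 160. N13, N4 trip offline.
  N13 sheds 90 MW to N23: 90 each.
    N23: 70+90 = 160 > 110
  N4 sheds 170 MW to N23: 170 each.
    N23: 160+170 = 330 > 110
Round 2 — N23 trips offline.
  N23 sheds 330 MW to N2, N20, N21: 110 each.
    N2: 50+110 = 160 > 110
    N20: 60+110 = 170 > 140
    N21: 10+110 = 120 > 70
Round 3 — N2, N20, N21 trip offline.
  N2 sheds 160 MW: no online neighbours, lost.
  N20 sheds 170 MW to N28: 170 each.
    N28: 80+170 = 250 > 150
  N21 sheds 120 MW: no online neighbours, lost.
Round 4 — N28 trips offline.
  N28 sheds 250 MW: no online neighbours, lost.
No further trips.

4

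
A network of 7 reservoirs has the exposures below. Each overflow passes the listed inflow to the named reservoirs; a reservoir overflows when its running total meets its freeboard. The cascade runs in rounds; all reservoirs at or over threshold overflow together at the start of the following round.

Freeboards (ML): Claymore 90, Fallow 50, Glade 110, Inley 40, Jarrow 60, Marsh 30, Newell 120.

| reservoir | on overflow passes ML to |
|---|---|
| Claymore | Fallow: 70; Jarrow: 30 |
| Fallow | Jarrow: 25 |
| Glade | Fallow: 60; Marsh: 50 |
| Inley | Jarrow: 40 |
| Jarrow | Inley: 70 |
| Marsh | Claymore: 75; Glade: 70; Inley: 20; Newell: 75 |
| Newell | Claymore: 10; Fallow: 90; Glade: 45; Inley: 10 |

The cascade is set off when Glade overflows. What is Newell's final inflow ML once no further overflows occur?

Round 1 — Glade overflows (initial).
  Fallow: +60 → 60 ≥ 50
  Marsh: +50 → 50 ≥ 30
Round 2 — Fallow, Marsh overflow.
  Claymore: +75 → 75 < 90
  Inley: +20 → 20 < 40
  Jarrow: +25 → 25 < 60
  Newell: +75 → 75 < 120
No further overflows.

75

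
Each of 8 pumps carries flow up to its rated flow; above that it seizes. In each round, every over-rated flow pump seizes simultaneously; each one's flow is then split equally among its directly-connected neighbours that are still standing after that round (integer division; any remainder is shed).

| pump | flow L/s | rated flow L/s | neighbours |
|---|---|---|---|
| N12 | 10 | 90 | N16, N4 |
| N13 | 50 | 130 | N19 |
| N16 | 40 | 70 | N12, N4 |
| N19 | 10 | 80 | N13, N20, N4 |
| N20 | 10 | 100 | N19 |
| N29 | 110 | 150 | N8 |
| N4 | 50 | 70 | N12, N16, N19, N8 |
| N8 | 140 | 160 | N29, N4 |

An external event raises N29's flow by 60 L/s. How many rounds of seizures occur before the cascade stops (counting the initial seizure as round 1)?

Round 1 — N29 at 170 > 150. N29 seizes.
  N29 sheds 170 L/s to N8: 170 each.
    N8: 140+170 = 310 > 160
Round 2 — N8 seizes.
  N8 sheds 310 L/s to N4: 310 each.
    N4: 50+310 = 360 > 70
Round 3 — N4 seizes.
  N4 sheds 360 L/s to N12, N16, N19: 120 each.
    N12: 10+120 = 130 > 90
    N16: 40+120 = 160 > 70
    N19: 10+120 = 130 > 80
Round 4 — N12, N16, N19 seize.
  N12 sheds 130 L/s: no online neighbours, lost.
  N16 sheds 160 L/s: no online neighbours, lost.
  N19 sheds 130 L/s to N13, N20: 65 each.
    N13: 50+65 = 115 ≤ 130
    N20: 10+65 = 75 ≤ 100
No further seizures.

4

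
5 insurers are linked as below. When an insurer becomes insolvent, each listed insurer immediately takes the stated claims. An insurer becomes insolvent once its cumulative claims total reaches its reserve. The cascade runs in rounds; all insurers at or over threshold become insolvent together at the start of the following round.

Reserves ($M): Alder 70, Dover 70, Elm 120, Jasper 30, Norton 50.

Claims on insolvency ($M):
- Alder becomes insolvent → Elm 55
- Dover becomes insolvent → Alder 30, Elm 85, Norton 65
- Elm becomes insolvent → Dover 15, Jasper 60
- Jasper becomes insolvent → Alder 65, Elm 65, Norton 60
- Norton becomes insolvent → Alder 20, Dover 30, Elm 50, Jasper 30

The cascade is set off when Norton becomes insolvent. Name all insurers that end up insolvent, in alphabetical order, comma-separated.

Round 1 — Norton becomes insolvent (initial).
  Alder: +20 → 20 < 70
  Dover: +30 → 30 < 70
  Elm: +50 → 50 < 120
  Jasper: +30 → 30 ≥ 30
Round 2 — Jasper becomes insolvent.
  Alder: +65 → 85 ≥ 70
  Elm: +65 → 115 < 120
Round 3 — Alder becomes insolvent.
  Elm: +55 → 170 ≥ 120
Round 4 — Elm becomes insolvent.
  Dover: +15 → 45 < 70
No further insolvencies.

Alder, Elm, Jasper, Norton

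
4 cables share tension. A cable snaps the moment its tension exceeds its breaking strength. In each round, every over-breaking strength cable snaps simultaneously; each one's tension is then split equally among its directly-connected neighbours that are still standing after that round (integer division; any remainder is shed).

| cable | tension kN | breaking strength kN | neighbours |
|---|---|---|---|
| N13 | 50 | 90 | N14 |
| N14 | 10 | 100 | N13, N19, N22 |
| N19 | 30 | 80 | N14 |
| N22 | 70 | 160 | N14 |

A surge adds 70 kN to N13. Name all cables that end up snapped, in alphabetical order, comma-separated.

N13, N14, N19

Round 1 — N13 at 120 > 90. N13 snaps.
  N13 sheds 120 kN to N14: 120 each.
    N14: 10+120 = 130 > 100
Round 2 — N14 snaps.
  N14 sheds 130 kN to N19, N22: 65 each.
    N19: 30+65 = 95 > 80
    N22: 70+65 = 135 ≤ 160
Round 3 — N19 snaps.
  N19 sheds 95 kN: no online neighbours, lost.
No further breaks.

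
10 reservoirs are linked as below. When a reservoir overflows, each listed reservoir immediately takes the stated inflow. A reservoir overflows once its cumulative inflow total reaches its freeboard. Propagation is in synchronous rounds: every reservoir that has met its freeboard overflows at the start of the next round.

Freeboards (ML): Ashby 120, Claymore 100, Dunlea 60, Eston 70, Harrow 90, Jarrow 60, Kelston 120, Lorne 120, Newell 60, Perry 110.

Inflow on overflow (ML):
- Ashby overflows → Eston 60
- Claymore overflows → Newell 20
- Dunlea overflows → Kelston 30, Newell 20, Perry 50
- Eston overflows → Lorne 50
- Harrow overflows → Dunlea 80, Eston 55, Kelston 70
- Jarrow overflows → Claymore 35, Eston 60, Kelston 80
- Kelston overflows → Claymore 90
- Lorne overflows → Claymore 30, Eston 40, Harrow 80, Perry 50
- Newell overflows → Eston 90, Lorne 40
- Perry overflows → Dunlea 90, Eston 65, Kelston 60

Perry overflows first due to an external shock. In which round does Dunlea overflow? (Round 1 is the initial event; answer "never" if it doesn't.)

Round 1 — Perry overflows (initial).
  Dunlea: +90 → 90 ≥ 60
  Eston: +65 → 65 < 70
  Kelston: +60 → 60 < 120
Round 2 — Dunlea overflows.
  Kelston: +30 → 90 < 120
  Newell: +20 → 20 < 60
No further overflows.

2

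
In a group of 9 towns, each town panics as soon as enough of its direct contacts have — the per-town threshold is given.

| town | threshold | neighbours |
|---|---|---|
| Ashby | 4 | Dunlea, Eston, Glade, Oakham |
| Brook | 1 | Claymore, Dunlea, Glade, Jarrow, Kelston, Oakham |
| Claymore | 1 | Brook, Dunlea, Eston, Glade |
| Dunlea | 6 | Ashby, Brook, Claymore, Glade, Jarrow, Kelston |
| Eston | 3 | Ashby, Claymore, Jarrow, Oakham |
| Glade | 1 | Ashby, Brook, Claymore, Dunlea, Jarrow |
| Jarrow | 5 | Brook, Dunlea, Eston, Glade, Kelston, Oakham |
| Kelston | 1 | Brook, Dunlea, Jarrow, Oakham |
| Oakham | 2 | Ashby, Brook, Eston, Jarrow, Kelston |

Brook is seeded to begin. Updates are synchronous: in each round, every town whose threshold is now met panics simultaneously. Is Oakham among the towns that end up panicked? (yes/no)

yes

Round 1 — Brook panics (initial).
Round 2 — checking thresholds:
  Claymore: 1 of 4 neighbours ≥ 1, panics.
  Dunlea: 1 of 6 neighbours < 6, holds.
  Glade: 1 of 5 neighbours ≥ 1, panics.
  Jarrow: 1 of 6 neighbours < 5, holds.
  Kelston: 1 of 4 neighbours ≥ 1, panics.
  Oakham: 1 of 5 neighbours < 2, holds.
Round 3 — checking thresholds:
  Ashby: 1 of 4 neighbours < 4, holds.
  Dunlea: 4 of 6 neighbours < 6, holds.
  Eston: 1 of 4 neighbours < 3, holds.
  Jarrow: 3 of 6 neighbours < 5, holds.
  Oakham: 2 of 5 neighbours ≥ 2, panics.
Round 4 — no new panics; cascade stops.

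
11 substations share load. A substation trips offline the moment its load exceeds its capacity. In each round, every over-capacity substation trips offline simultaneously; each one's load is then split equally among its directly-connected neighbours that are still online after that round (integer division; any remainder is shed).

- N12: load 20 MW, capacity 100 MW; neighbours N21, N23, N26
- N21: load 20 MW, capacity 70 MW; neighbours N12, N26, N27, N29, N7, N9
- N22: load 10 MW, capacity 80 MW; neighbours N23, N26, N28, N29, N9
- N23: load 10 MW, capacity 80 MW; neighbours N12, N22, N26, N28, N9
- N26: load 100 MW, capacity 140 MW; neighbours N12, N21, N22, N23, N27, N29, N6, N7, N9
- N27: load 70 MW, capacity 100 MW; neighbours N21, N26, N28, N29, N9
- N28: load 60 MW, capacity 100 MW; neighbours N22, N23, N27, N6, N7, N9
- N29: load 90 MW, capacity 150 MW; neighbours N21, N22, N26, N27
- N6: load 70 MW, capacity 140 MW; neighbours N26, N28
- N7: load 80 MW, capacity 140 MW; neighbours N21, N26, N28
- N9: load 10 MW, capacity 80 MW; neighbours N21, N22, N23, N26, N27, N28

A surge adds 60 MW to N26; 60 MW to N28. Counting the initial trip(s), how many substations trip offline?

Round 1 — N26 at 160 > 140; N28 at 120 > 100. N26, N28 trip offline.
  N26 sheds 160 MW to N12, N21, N22, N23, N27, N29, N6, N7, N9: 17 each (7 lost).
    N12: 20+17 = 37 ≤ 100
    N21: 20+17 = 37 ≤ 70
    N22: 10+17 = 27 ≤ 80
    N23: 10+17 = 27 ≤ 80
    N27: 70+17 = 87 ≤ 100
    N29: 90+17 = 107 ≤ 150
    N6: 70+17 = 87 ≤ 140
    N7: 80+17 = 97 ≤ 140
    N9: 10+17 = 27 ≤ 80
  N28 sheds 120 MW to N22, N23, N27, N6, N7, N9: 20 each.
    N22: 27+20 = 47 ≤ 80
    N23: 27+20 = 47 ≤ 80
    N27: 87+20 = 107 > 100
    N6: 87+20 = 107 ≤ 140
    N7: 97+20 = 117 ≤ 140
    N9: 27+20 = 47 ≤ 80
Round 2 — N27 trips offline.
  N27 sheds 107 MW to N21, N29, N9: 35 each (2 lost).
    N21: 37+35 = 72 > 70
    N29: 107+35 = 142 ≤ 150
    N9: 47+35 = 82 > 80
Round 3 — N21, N9 trip offline.
  N21 sheds 72 MW to N12, N29, N7: 24 each.
    N12: 37+24 = 61 ≤ 100
    N29: 142+24 = 166 > 150
    N7: 117+24 = 141 > 140
  N9 sheds 82 MW to N22, N23: 41 each.
    N22: 47+41 = 88 > 80
    N23: 47+41 = 88 > 80
Round 4 — N22, N23, N29, N7 trip offline.
  N22 sheds 88 MW: no online neighbours, lost.
  N23 sheds 88 MW to N12: 88 each.
    N12: 61+88 = 149 > 100
  N29 sheds 166 MW: no online neighbours, lost.
  N7 sheds 141 MW: no online neighbours, lost.
Round 5 — N12 trips offline.
  N12 sheds 149 MW: no online neighbours, lost.
No further trips.

10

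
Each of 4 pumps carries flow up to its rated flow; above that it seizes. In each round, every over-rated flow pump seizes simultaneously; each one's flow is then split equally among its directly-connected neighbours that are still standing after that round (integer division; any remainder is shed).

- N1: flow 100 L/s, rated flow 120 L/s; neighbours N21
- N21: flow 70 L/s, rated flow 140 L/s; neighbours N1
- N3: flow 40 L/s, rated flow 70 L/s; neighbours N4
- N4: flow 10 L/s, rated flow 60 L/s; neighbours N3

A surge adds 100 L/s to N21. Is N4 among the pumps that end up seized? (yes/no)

Round 1 — N21 at 170 > 140. N21 seizes.
  N21 sheds 170 L/s to N1: 170 each.
    N1: 100+170 = 270 > 120
Round 2 — N1 seizes.
  N1 sheds 270 L/s: no online neighbours, lost.
No further seizures.

no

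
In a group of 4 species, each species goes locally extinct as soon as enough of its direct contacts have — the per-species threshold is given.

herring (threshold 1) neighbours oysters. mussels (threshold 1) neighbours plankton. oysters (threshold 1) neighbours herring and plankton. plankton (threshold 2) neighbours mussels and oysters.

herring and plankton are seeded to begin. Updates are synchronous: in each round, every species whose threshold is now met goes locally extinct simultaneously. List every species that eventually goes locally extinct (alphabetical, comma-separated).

Round 1 — herring, plankton go locally extinct (initial).
Round 2 — checking thresholds:
  mussels: 1 of 1 neighbours ≥ 1, goes locally extinct.
  oysters: 2 of 2 neighbours ≥ 1, goes locally extinct.
Round 3 — no new extinctions; cascade stops.

herring, mussels, oysters, plankton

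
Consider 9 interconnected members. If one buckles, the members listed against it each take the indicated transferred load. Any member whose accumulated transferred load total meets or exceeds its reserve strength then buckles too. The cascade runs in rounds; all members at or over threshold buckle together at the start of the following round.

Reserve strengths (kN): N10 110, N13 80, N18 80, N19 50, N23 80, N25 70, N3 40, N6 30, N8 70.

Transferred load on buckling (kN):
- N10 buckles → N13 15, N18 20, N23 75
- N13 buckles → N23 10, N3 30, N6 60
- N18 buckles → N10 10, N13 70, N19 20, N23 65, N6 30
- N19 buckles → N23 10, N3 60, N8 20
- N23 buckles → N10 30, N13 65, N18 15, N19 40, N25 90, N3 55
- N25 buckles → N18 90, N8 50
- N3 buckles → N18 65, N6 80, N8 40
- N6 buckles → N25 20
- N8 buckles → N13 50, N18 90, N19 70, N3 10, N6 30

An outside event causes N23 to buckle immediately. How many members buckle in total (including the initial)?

Round 1 — N23 buckles (initial).
  N10: +30 → 30 < 110
  N13: +65 → 65 < 80
  N18: +15 → 15 < 80
  N19: +40 → 40 < 50
  N25: +90 → 90 ≥ 70
  N3: +55 → 55 ≥ 40
Round 2 — N25, N3 buckle.
  N18: +90+65 → 170 ≥ 80
  N6: +80 → 80 ≥ 30
  N8: +50+40 → 90 ≥ 70
Round 3 — N18, N6, N8 buckle.
  N10: +10 → 40 < 110
  N13: +70+50 → 185 ≥ 80
  N19: +20+70 → 130 ≥ 50
Round 4 — N13, N19 buckle.
No further bucklings.

8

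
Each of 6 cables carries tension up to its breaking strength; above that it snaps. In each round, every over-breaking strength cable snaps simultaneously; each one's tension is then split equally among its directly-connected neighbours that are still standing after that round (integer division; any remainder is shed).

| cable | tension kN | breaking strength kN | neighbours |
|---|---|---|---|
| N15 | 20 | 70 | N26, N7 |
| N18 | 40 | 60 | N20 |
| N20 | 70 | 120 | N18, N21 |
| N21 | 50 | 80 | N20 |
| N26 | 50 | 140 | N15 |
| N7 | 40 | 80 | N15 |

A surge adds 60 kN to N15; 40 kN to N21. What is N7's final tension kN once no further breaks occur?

80

Round 1 — N15 at 80 > 70; N21 at 90 > 80. N15, N21 snap.
  N15 sheds 80 kN to N26, N7: 40 each.
    N26: 50+40 = 90 ≤ 140
    N7: 40+40 = 80 ≤ 80
  N21 sheds 90 kN to N20: 90 each.
    N20: 70+90 = 160 > 120
Round 2 — N20 snaps.
  N20 sheds 160 kN to N18: 160 each.
    N18: 40+160 = 200 > 60
Round 3 — N18 snaps.
  N18 sheds 200 kN: no online neighbours, lost.
No further breaks.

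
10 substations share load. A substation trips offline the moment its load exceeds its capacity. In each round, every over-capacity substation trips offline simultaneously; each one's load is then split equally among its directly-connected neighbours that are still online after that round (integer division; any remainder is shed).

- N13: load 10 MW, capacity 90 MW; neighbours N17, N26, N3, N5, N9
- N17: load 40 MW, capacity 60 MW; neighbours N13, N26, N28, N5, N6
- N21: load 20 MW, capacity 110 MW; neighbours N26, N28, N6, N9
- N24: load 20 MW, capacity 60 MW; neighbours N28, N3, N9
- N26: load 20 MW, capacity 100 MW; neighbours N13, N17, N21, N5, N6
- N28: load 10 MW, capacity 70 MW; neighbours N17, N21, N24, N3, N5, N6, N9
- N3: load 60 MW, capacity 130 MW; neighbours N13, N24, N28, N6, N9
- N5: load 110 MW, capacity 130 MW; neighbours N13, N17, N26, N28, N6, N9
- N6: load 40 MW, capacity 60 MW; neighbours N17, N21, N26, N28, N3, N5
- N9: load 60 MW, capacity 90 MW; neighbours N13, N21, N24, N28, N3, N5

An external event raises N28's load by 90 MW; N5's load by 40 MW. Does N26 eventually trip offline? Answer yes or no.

Round 1 — N28 at 100 > 70; N5 at 150 > 130. N28, N5 trip offline.
  N28 sheds 100 MW to N17, N21, N24, N3, N6, N9: 16 each (4 lost).
    N17: 40+16 = 56 ≤ 60
    N21: 20+16 = 36 ≤ 110
    N24: 20+16 = 36 ≤ 60
    N3: 60+16 = 76 ≤ 130
    N6: 40+16 = 56 ≤ 60
    N9: 60+16 = 76 ≤ 90
  N5 sheds 150 MW to N13, N17, N26, N6, N9: 30 each.
    N13: 10+30 = 40 ≤ 90
    N17: 56+30 = 86 > 60
    N26: 20+30 = 50 ≤ 100
    N6: 56+30 = 86 > 60
    N9: 76+30 = 106 > 90
Round 2 — N17, N6, N9 trip offline.
  N17 sheds 86 MW to N13, N26: 43 each.
    N13: 40+43 = 83 ≤ 90
    N26: 50+43 = 93 ≤ 100
  N6 sheds 86 MW to N21, N26, N3: 28 each (2 lost).
    N21: 36+28 = 64 ≤ 110
    N26: 93+28 = 121 > 100
    N3: 76+28 = 104 ≤ 130
  N9 sheds 106 MW to N13, N21, N24, N3: 26 each (2 lost).
    N13: 83+26 = 109 > 90
    N21: 64+26 = 90 ≤ 110
    N24: 36+26 = 62 > 60
    N3: 104+26 = 130 ≤ 130
Round 3 — N13, N24, N26 trip offline.
  N13 sheds 109 MW to N3: 109 each.
    N3: 130+109 = 239 > 130
  N24 sheds 62 MW to N3: 62 each.
    N3: 239+62 = 301 > 130
  N26 sheds 121 MW to N21: 121 each.
    N21: 90+121 = 211 > 110
Round 4 — N21, N3 trip offline.
  N21 sheds 211 MW: no online neighbours, lost.
  N3 sheds 301 MW: no online neighbours, lost.
No further trips.

yes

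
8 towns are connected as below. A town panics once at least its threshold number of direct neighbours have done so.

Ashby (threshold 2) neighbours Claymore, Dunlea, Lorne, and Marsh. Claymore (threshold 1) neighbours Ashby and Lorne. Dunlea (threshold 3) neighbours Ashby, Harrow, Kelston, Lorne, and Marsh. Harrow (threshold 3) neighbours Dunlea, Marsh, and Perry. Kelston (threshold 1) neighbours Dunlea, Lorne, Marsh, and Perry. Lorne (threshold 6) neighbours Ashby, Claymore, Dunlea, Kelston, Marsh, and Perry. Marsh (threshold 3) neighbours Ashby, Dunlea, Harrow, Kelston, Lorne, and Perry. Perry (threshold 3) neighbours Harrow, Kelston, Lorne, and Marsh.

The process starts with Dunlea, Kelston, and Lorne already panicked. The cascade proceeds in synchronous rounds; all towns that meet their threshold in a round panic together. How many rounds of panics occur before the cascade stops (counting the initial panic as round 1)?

4

Round 1 — Dunlea, Kelston, Lorne panic (initial).
Round 2 — checking thresholds:
  Ashby: 2 of 4 neighbours ≥ 2, panics.
  Claymore: 1 of 2 neighbours ≥ 1, panics.
  Harrow: 1 of 3 neighbours < 3, holds.
  Marsh: 3 of 6 neighbours ≥ 3, panics.
  Perry: 2 of 4 neighbours < 3, holds.
Round 3 — checking thresholds:
  Harrow: 2 of 3 neighbours < 3, holds.
  Perry: 3 of 4 neighbours ≥ 3, panics.
Round 4 — checking thresholds:
  Harrow: 3 of 3 neighbours ≥ 3, panics.
Round 5 — no new panics; cascade stops.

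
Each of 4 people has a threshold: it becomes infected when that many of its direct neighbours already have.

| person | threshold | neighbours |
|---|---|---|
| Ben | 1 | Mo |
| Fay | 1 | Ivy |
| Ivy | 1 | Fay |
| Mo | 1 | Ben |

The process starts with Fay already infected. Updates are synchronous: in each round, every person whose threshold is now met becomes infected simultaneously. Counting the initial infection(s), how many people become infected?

2

Round 1 — Fay becomes infected (initial).
Round 2 — checking thresholds:
  Ivy: 1 of 1 neighbours ≥ 1, becomes infected.
Round 3 — no new infections; cascade stops.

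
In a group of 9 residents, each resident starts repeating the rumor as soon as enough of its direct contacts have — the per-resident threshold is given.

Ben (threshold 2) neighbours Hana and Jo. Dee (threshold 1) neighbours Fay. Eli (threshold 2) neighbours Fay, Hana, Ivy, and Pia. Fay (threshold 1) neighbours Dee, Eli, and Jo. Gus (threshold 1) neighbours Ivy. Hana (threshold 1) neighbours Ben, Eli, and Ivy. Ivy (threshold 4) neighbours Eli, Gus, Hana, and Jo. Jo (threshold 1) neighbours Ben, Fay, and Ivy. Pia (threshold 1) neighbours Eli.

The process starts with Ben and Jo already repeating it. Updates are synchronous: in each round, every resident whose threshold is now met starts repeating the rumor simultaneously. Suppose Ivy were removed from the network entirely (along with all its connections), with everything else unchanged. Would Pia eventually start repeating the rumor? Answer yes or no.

yes

With Ivy removed:
Round 1 — Ben, Jo start repeating the rumor (initial).
Round 2 — checking thresholds:
  Fay: 1 of 3 neighbours ≥ 1, starts repeating the rumor.
  Hana: 1 of 2 neighbours ≥ 1, starts repeating the rumor.
Round 3 — checking thresholds:
  Dee: 1 of 1 neighbours ≥ 1, starts repeating the rumor.
  Eli: 2 of 3 neighbours ≥ 2, starts repeating the rumor.
Round 4 — checking thresholds:
  Pia: 1 of 1 neighbours ≥ 1, starts repeating the rumor.
Round 5 — no new spreads; cascade stops.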